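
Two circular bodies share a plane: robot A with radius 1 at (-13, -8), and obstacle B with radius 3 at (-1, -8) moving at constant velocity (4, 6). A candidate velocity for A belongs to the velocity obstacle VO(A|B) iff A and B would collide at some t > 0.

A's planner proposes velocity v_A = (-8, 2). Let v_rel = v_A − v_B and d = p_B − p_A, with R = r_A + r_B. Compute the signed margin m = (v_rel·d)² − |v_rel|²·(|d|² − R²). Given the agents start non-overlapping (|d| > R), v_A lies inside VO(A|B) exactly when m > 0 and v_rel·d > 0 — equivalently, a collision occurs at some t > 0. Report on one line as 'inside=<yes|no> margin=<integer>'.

d = (12, 0),  |d|² = 144;  R = 1+3 = 4,  c = 144−4² = 128
v_rel = (-12, -4),  |v_rel|² = 160;  v_rel·d = (-12)·(12) + (-4)·(0) = -144
160·t² + 288·t + 128 = 0  ⇒  m = (-144)² − 160·128 = 256
m = 256 > 0,  v_rel·d = -144 < 0  ⇒  outside

inside=no margin=256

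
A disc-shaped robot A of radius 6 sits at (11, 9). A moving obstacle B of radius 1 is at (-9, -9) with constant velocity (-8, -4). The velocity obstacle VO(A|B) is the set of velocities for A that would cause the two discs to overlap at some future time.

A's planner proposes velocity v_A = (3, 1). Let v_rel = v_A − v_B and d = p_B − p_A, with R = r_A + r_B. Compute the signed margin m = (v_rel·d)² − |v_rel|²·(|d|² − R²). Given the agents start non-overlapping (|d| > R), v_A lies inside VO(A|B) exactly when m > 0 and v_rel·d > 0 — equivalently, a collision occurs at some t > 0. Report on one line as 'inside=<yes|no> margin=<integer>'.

d = (-20, -18),  |d|² = 724;  R = 6+1 = 7,  c = 724−7² = 675
v_rel = (11, 5),  |v_rel|² = 146;  v_rel·d = (11)·(-20) + (5)·(-18) = -310
146·t² + 620·t + 675 = 0  ⇒  m = (-310)² − 146·675 = -2450
m = -2450 < 0,  v_rel·d = -310 < 0  ⇒  outside

inside=no margin=-2450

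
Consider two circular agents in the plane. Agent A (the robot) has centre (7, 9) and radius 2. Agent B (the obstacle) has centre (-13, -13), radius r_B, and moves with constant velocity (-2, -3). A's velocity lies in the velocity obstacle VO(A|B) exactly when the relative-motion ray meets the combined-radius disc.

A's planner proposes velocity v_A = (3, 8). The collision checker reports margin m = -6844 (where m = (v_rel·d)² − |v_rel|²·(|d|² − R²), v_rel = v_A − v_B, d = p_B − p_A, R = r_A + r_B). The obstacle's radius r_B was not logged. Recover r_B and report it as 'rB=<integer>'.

m = -6844
d = (-20, -22);  v_rel = (5, 11),  |v_rel|² = 146
v_rel×d = (5)·(-22) − (11)·(-20) = 110
since m = R²·146 − 110²:  R² = (12100 + -6844) / 146 = 36
R = √36 = 6  ⇒  r_B = 6 − 2 = 4

rB=4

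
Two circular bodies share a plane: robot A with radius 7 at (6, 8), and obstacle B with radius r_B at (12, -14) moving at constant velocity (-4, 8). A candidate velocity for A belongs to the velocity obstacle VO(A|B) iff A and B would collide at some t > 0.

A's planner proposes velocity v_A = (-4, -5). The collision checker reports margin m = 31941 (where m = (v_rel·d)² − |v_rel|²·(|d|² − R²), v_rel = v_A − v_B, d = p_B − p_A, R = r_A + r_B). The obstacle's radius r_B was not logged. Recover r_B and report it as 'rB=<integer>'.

m = 31941
d = (6, -22);  v_rel = (0, -13),  |v_rel|² = 169
v_rel×d = (0)·(-22) − (-13)·(6) = 78
since m = R²·169 − 78²:  R² = (6084 + 31941) / 169 = 225
R = √225 = 15  ⇒  r_B = 15 − 7 = 8

rB=8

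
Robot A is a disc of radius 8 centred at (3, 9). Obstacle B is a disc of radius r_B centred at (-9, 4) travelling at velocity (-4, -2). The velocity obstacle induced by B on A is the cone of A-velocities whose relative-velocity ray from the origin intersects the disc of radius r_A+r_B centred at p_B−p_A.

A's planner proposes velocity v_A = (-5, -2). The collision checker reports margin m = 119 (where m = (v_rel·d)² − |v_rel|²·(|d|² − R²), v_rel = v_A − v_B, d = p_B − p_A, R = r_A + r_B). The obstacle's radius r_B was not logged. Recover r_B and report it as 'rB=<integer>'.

m = 119
d = (-12, -5);  v_rel = (-1, 0),  |v_rel|² = 1
v_rel×d = (-1)·(-5) − (0)·(-12) = 5
since m = R²·1 − 5²:  R² = (25 + 119) / 1 = 144
R = √144 = 12  ⇒  r_B = 12 − 8 = 4

rB=4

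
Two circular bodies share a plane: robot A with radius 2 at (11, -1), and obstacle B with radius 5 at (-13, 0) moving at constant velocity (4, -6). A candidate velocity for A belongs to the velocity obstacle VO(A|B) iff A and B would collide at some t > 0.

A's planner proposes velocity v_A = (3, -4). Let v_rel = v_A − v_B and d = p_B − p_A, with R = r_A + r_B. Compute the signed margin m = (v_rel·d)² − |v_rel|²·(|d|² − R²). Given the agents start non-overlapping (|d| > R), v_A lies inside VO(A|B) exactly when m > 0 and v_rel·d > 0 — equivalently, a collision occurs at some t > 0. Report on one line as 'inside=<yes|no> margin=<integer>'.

d = (-24, 1),  |d|² = 577;  R = 2+5 = 7,  c = 577−7² = 528
v_rel = (-1, 2),  |v_rel|² = 5;  v_rel·d = (-1)·(-24) + (2)·(1) = 26
5·t² − 52·t + 528 = 0  ⇒  m = 26² − 5·528 = -1964
m = -1964 < 0,  v_rel·d = 26 > 0  ⇒  outside

inside=no margin=-1964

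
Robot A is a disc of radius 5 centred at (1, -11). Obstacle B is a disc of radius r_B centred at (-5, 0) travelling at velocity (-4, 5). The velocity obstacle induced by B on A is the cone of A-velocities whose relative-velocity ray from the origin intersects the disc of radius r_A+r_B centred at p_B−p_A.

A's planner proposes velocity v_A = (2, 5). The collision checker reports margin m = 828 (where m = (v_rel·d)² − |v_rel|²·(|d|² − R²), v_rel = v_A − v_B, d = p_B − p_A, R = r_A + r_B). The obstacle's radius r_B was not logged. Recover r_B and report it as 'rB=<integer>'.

m = 828
d = (-6, 11);  v_rel = (6, 0),  |v_rel|² = 36
v_rel×d = (6)·(11) − (0)·(-6) = 66
since m = R²·36 − 66²:  R² = (4356 + 828) / 36 = 144
R = √144 = 12  ⇒  r_B = 12 − 5 = 7

rB=7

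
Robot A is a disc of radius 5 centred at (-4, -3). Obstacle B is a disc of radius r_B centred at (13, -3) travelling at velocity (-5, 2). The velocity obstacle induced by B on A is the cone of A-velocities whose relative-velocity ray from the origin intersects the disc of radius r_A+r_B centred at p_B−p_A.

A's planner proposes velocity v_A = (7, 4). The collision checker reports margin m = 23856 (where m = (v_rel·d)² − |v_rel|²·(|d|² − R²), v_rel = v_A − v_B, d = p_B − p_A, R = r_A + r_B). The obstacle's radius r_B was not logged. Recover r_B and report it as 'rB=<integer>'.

m = 23856
d = (17, 0);  v_rel = (12, 2),  |v_rel|² = 148
v_rel×d = (12)·(0) − (2)·(17) = -34
since m = R²·148 − (-34)²:  R² = (1156 + 23856) / 148 = 169
R = √169 = 13  ⇒  r_B = 13 − 5 = 8

rB=8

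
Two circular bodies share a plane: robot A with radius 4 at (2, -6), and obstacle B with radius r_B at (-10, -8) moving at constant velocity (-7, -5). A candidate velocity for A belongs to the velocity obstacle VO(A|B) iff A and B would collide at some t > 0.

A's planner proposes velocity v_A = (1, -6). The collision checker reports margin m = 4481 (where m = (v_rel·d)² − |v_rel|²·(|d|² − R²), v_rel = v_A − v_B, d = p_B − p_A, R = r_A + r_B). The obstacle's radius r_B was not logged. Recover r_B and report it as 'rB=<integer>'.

m = 4481
d = (-12, -2);  v_rel = (8, -1),  |v_rel|² = 65
v_rel×d = (8)·(-2) − (-1)·(-12) = -28
since m = R²·65 − (-28)²:  R² = (784 + 4481) / 65 = 81
R = √81 = 9  ⇒  r_B = 9 − 4 = 5

rB=5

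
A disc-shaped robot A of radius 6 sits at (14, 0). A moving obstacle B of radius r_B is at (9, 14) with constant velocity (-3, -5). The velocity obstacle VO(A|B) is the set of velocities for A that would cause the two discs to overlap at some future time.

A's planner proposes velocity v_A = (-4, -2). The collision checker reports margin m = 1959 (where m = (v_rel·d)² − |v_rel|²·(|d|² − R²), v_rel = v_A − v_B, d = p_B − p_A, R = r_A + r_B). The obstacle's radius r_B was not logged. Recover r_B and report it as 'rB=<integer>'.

m = 1959
d = (-5, 14);  v_rel = (-1, 3),  |v_rel|² = 10
v_rel×d = (-1)·(14) − (3)·(-5) = 1
since m = R²·10 − 1²:  R² = (1 + 1959) / 10 = 196
R = √196 = 14  ⇒  r_B = 14 − 6 = 8

rB=8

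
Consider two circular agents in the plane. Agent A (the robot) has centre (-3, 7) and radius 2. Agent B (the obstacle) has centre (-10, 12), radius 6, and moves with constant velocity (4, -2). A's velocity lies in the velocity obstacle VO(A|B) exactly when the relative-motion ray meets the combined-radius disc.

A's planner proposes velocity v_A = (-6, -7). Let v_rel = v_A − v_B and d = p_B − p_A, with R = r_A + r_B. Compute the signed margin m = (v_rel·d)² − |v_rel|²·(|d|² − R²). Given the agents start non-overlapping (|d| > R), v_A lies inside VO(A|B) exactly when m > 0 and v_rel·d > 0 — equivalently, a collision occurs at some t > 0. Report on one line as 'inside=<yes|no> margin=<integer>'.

d = (-7, 5),  |d|² = 74;  R = 2+6 = 8,  c = 74−8² = 10
v_rel = (-10, -5),  |v_rel|² = 125;  v_rel·d = (-10)·(-7) + (-5)·(5) = 45
125·t² − 90·t + 10 = 0  ⇒  m = 45² − 125·10 = 775
m = 775 > 0,  v_rel·d = 45 > 0  ⇒  inside

inside=yes margin=775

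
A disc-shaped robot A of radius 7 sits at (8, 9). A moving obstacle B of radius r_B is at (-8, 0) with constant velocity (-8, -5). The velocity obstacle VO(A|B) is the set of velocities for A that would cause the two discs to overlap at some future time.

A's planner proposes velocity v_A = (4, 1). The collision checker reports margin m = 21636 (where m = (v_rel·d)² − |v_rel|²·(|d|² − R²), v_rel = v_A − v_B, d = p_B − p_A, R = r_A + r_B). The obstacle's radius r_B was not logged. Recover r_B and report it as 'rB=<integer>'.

m = 21636
d = (-16, -9);  v_rel = (12, 6),  |v_rel|² = 180
v_rel×d = (12)·(-9) − (6)·(-16) = -12
since m = R²·180 − (-12)²:  R² = (144 + 21636) / 180 = 121
R = √121 = 11  ⇒  r_B = 11 − 7 = 4

rB=4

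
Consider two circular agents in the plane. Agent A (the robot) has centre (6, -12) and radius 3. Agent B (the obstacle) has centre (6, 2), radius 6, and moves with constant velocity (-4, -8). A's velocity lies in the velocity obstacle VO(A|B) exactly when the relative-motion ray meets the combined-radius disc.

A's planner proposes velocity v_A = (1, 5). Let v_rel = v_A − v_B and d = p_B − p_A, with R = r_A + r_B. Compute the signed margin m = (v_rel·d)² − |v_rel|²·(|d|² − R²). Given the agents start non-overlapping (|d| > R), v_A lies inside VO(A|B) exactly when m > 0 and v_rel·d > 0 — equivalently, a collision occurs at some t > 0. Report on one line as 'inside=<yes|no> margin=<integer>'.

d = (0, 14),  |d|² = 196;  R = 3+6 = 9,  c = 196−9² = 115
v_rel = (5, 13),  |v_rel|² = 194;  v_rel·d = (5)·(0) + (13)·(14) = 182
194·t² − 364·t + 115 = 0  ⇒  m = 182² − 194·115 = 10814
m = 10814 > 0,  v_rel·d = 182 > 0  ⇒  inside

inside=yes margin=10814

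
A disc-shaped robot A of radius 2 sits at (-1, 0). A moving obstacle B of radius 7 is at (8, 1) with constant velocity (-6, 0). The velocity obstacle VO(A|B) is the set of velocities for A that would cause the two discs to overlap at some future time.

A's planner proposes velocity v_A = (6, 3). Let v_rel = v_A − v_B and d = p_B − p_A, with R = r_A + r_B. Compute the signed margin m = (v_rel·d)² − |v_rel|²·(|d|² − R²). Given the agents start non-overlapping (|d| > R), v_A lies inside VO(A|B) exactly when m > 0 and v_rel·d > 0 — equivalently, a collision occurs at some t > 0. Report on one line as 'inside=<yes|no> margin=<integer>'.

d = (9, 1),  |d|² = 82;  R = 2+7 = 9,  c = 82−9² = 1
v_rel = (12, 3),  |v_rel|² = 153;  v_rel·d = (12)·(9) + (3)·(1) = 111
153·t² − 222·t + 1 = 0  ⇒  m = 111² − 153·1 = 12168
m = 12168 > 0,  v_rel·d = 111 > 0  ⇒  inside

inside=yes margin=12168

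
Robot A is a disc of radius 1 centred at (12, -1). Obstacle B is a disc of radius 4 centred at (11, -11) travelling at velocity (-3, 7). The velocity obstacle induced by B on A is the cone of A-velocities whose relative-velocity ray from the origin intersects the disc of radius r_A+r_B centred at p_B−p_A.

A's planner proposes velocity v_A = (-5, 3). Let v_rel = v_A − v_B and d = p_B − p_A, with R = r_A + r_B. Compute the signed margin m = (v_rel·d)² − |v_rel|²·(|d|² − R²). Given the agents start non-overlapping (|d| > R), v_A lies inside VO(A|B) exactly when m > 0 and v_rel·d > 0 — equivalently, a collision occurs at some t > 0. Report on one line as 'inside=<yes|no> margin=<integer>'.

d = (-1, -10),  |d|² = 101;  R = 1+4 = 5,  c = 101−5² = 76
v_rel = (-2, -4),  |v_rel|² = 20;  v_rel·d = (-2)·(-1) + (-4)·(-10) = 42
20·t² − 84·t + 76 = 0  ⇒  m = 42² − 20·76 = 244
m = 244 > 0,  v_rel·d = 42 > 0  ⇒  inside

inside=yes margin=244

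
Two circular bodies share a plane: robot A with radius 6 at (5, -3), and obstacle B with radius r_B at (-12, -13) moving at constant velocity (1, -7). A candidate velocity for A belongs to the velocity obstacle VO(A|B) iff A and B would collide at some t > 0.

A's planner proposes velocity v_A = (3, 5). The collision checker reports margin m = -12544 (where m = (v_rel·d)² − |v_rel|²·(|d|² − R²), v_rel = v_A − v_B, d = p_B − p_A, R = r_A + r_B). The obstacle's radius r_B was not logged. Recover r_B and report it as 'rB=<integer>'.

m = -12544
d = (-17, -10);  v_rel = (2, 12),  |v_rel|² = 148
v_rel×d = (2)·(-10) − (12)·(-17) = 184
since m = R²·148 − 184²:  R² = (33856 + -12544) / 148 = 144
R = √144 = 12  ⇒  r_B = 12 − 6 = 6

rB=6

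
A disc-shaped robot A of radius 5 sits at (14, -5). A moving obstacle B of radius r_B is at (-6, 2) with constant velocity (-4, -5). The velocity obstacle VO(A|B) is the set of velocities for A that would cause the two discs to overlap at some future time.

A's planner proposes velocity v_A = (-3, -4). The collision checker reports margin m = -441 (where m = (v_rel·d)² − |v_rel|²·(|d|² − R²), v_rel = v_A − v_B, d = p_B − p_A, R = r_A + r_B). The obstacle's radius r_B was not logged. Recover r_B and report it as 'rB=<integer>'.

m = -441
d = (-20, 7);  v_rel = (1, 1),  |v_rel|² = 2
v_rel×d = (1)·(7) − (1)·(-20) = 27
since m = R²·2 − 27²:  R² = (729 + -441) / 2 = 144
R = √144 = 12  ⇒  r_B = 12 − 5 = 7

rB=7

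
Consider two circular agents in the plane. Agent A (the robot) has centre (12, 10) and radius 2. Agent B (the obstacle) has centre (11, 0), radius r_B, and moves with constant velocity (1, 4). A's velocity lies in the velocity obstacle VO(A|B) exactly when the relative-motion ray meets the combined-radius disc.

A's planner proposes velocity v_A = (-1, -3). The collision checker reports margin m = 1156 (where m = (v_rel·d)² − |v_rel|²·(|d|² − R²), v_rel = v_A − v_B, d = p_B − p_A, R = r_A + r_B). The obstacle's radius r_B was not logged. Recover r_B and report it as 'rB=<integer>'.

m = 1156
d = (-1, -10);  v_rel = (-2, -7),  |v_rel|² = 53
v_rel×d = (-2)·(-10) − (-7)·(-1) = 13
since m = R²·53 − 13²:  R² = (169 + 1156) / 53 = 25
R = √25 = 5  ⇒  r_B = 5 − 2 = 3

rB=3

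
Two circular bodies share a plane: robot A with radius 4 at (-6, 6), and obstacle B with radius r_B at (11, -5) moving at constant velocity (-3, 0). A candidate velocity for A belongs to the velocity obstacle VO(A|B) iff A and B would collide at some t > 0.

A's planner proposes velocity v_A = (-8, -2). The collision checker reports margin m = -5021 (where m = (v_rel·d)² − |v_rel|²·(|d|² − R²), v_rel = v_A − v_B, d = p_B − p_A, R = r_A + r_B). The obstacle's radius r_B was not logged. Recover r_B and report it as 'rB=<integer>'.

m = -5021
d = (17, -11);  v_rel = (-5, -2),  |v_rel|² = 29
v_rel×d = (-5)·(-11) − (-2)·(17) = 89
since m = R²·29 − 89²:  R² = (7921 + -5021) / 29 = 100
R = √100 = 10  ⇒  r_B = 10 − 4 = 6

rB=6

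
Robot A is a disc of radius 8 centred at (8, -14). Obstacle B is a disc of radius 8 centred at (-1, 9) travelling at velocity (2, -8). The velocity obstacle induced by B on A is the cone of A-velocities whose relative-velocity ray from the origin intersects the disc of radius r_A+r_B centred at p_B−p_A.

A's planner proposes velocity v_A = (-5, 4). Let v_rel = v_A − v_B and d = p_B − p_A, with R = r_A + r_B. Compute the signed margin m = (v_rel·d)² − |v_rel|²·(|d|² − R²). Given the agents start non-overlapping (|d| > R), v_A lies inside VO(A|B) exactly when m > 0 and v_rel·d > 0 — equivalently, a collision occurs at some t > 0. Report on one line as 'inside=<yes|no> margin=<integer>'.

d = (-9, 23),  |d|² = 610;  R = 8+8 = 16,  c = 610−16² = 354
v_rel = (-7, 12),  |v_rel|² = 193;  v_rel·d = (-7)·(-9) + (12)·(23) = 339
193·t² − 678·t + 354 = 0  ⇒  m = 339² − 193·354 = 46599
m = 46599 > 0,  v_rel·d = 339 > 0  ⇒  inside

inside=yes margin=46599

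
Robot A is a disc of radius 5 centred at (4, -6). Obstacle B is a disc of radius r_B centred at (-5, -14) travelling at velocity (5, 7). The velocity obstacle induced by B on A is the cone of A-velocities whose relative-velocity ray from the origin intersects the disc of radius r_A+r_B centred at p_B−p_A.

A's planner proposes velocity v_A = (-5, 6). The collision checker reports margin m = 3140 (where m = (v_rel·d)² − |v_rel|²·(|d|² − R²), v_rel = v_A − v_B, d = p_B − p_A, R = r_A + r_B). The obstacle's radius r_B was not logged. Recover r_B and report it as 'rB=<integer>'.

m = 3140
d = (-9, -8);  v_rel = (-10, -1),  |v_rel|² = 101
v_rel×d = (-10)·(-8) − (-1)·(-9) = 71
since m = R²·101 − 71²:  R² = (5041 + 3140) / 101 = 81
R = √81 = 9  ⇒  r_B = 9 − 5 = 4

rB=4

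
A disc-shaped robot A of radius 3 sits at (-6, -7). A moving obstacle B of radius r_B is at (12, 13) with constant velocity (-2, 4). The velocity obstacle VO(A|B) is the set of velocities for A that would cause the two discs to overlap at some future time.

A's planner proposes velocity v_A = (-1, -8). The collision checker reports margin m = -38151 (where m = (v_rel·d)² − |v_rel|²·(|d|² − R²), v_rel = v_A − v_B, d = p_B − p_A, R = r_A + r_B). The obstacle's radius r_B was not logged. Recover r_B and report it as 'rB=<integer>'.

m = -38151
d = (18, 20);  v_rel = (1, -12),  |v_rel|² = 145
v_rel×d = (1)·(20) − (-12)·(18) = 236
since m = R²·145 − 236²:  R² = (55696 + -38151) / 145 = 121
R = √121 = 11  ⇒  r_B = 11 − 3 = 8

rB=8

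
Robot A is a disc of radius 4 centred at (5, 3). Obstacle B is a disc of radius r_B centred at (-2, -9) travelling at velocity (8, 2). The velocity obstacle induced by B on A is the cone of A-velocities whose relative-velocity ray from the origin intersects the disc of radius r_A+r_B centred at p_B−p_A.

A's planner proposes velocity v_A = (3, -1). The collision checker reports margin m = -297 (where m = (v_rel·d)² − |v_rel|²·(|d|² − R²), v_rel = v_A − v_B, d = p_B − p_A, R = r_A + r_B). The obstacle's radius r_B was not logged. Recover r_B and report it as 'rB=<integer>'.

m = -297
d = (-7, -12);  v_rel = (-5, -3),  |v_rel|² = 34
v_rel×d = (-5)·(-12) − (-3)·(-7) = 39
since m = R²·34 − 39²:  R² = (1521 + -297) / 34 = 36
R = √36 = 6  ⇒  r_B = 6 − 4 = 2

rB=2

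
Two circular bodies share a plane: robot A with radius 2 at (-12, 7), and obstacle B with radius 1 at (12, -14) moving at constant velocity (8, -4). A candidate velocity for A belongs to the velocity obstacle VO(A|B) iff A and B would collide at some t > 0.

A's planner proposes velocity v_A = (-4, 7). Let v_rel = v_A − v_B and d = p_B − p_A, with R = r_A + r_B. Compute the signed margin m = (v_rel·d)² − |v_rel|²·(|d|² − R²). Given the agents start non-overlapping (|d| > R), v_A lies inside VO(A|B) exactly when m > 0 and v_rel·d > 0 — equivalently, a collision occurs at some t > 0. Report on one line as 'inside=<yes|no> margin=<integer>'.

d = (24, -21),  |d|² = 1017;  R = 2+1 = 3,  c = 1017−3² = 1008
v_rel = (-12, 11),  |v_rel|² = 265;  v_rel·d = (-12)·(24) + (11)·(-21) = -519
265·t² + 1038·t + 1008 = 0  ⇒  m = (-519)² − 265·1008 = 2241
m = 2241 > 0,  v_rel·d = -519 < 0  ⇒  outside

inside=no margin=2241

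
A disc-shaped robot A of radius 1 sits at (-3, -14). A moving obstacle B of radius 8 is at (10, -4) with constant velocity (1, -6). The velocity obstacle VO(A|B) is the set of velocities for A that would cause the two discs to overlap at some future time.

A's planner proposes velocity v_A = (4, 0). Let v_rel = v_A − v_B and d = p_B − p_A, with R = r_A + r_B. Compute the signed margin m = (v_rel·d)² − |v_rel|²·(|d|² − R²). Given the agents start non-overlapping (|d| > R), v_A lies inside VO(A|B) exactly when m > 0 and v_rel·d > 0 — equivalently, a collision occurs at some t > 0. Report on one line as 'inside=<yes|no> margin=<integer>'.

d = (13, 10),  |d|² = 269;  R = 1+8 = 9,  c = 269−9² = 188
v_rel = (3, 6),  |v_rel|² = 45;  v_rel·d = (3)·(13) + (6)·(10) = 99
45·t² − 198·t + 188 = 0  ⇒  m = 99² − 45·188 = 1341
m = 1341 > 0,  v_rel·d = 99 > 0  ⇒  inside

inside=yes margin=1341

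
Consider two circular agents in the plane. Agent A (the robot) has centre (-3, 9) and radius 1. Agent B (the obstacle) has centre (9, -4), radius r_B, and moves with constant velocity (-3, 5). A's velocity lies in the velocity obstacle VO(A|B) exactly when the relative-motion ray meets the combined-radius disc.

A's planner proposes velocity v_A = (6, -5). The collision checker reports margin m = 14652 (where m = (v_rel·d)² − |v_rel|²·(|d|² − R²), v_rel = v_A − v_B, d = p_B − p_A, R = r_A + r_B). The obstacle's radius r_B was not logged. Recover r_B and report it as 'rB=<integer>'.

m = 14652
d = (12, -13);  v_rel = (9, -10),  |v_rel|² = 181
v_rel×d = (9)·(-13) − (-10)·(12) = 3
since m = R²·181 − 3²:  R² = (9 + 14652) / 181 = 81
R = √81 = 9  ⇒  r_B = 9 − 1 = 8

rB=8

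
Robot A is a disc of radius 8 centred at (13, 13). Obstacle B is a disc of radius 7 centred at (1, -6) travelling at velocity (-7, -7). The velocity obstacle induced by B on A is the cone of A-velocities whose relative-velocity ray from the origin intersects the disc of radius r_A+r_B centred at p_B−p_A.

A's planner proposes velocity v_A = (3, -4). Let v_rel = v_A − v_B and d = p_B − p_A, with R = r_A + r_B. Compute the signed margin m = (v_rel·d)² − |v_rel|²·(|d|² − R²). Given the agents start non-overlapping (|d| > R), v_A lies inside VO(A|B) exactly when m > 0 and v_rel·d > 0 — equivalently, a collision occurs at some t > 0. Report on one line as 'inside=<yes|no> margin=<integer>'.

d = (-12, -19),  |d|² = 505;  R = 8+7 = 15,  c = 505−15² = 280
v_rel = (10, 3),  |v_rel|² = 109;  v_rel·d = (10)·(-12) + (3)·(-19) = -177
109·t² + 354·t + 280 = 0  ⇒  m = (-177)² − 109·280 = 809
m = 809 > 0,  v_rel·d = -177 < 0  ⇒  outside

inside=no margin=809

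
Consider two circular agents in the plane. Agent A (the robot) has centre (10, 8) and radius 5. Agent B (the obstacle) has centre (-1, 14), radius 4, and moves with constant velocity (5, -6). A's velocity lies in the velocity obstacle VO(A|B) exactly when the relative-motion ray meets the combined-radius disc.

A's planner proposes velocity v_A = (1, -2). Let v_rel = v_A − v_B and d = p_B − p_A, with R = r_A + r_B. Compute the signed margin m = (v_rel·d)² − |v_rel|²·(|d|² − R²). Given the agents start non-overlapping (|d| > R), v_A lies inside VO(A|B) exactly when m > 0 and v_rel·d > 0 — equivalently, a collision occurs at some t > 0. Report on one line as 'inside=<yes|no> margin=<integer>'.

d = (-11, 6),  |d|² = 157;  R = 5+4 = 9,  c = 157−9² = 76
v_rel = (-4, 4),  |v_rel|² = 32;  v_rel·d = (-4)·(-11) + (4)·(6) = 68
32·t² − 136·t + 76 = 0  ⇒  m = 68² − 32·76 = 2192
m = 2192 > 0,  v_rel·d = 68 > 0  ⇒  inside

inside=yes margin=2192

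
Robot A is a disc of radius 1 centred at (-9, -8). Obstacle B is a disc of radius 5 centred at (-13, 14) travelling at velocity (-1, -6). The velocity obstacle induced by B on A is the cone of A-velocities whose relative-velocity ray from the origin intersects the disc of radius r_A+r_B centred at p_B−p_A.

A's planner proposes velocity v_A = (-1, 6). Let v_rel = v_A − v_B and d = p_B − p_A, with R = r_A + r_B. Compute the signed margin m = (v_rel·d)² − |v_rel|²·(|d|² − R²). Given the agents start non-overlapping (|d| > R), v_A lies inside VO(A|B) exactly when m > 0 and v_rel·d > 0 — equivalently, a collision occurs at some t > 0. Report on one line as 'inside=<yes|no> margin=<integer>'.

d = (-4, 22),  |d|² = 500;  R = 1+5 = 6,  c = 500−6² = 464
v_rel = (0, 12),  |v_rel|² = 144;  v_rel·d = (0)·(-4) + (12)·(22) = 264
144·t² − 528·t + 464 = 0  ⇒  m = 264² − 144·464 = 2880
m = 2880 > 0,  v_rel·d = 264 > 0  ⇒  inside

inside=yes margin=2880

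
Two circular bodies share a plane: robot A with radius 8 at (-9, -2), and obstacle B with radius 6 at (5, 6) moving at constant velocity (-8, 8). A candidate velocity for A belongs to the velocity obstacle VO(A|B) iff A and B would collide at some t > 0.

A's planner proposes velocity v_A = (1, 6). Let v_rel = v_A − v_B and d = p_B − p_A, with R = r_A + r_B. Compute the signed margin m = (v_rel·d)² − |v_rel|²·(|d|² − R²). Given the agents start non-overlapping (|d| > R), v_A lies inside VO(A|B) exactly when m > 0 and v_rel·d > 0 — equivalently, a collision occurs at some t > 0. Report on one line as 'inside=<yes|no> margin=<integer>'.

d = (14, 8),  |d|² = 260;  R = 8+6 = 14,  c = 260−14² = 64
v_rel = (9, -2),  |v_rel|² = 85;  v_rel·d = (9)·(14) + (-2)·(8) = 110
85·t² − 220·t + 64 = 0  ⇒  m = 110² − 85·64 = 6660
m = 6660 > 0,  v_rel·d = 110 > 0  ⇒  inside

inside=yes margin=6660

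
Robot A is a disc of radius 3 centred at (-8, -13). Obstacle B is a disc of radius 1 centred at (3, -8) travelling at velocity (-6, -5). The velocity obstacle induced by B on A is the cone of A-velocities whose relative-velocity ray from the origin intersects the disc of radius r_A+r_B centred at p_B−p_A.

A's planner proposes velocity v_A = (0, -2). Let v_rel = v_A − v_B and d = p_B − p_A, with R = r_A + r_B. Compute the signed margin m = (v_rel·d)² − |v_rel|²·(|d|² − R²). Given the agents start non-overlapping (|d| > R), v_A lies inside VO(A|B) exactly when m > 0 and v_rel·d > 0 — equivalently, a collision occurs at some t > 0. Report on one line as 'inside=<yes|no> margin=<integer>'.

d = (11, 5),  |d|² = 146;  R = 3+1 = 4,  c = 146−4² = 130
v_rel = (6, 3),  |v_rel|² = 45;  v_rel·d = (6)·(11) + (3)·(5) = 81
45·t² − 162·t + 130 = 0  ⇒  m = 81² − 45·130 = 711
m = 711 > 0,  v_rel·d = 81 > 0  ⇒  inside

inside=yes margin=711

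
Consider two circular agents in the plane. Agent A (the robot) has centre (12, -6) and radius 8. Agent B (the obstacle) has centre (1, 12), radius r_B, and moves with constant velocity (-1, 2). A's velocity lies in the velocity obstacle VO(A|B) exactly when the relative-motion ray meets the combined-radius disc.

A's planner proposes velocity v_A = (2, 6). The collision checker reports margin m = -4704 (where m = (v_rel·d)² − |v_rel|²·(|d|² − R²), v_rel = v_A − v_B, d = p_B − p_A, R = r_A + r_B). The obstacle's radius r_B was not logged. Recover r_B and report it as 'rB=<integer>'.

m = -4704
d = (-11, 18);  v_rel = (3, 4),  |v_rel|² = 25
v_rel×d = (3)·(18) − (4)·(-11) = 98
since m = R²·25 − 98²:  R² = (9604 + -4704) / 25 = 196
R = √196 = 14  ⇒  r_B = 14 − 8 = 6

rB=6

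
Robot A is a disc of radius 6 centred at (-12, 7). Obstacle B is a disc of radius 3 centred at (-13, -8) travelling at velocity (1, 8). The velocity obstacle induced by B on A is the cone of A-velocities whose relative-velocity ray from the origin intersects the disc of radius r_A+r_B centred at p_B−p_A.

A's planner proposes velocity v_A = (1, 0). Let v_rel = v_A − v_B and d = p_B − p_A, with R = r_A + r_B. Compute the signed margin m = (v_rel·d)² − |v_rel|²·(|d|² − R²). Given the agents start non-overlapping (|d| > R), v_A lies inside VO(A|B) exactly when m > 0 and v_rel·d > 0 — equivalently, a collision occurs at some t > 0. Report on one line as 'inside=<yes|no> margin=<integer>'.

d = (-1, -15),  |d|² = 226;  R = 6+3 = 9,  c = 226−9² = 145
v_rel = (0, -8),  |v_rel|² = 64;  v_rel·d = (0)·(-1) + (-8)·(-15) = 120
64·t² − 240·t + 145 = 0  ⇒  m = 120² − 64·145 = 5120
m = 5120 > 0,  v_rel·d = 120 > 0  ⇒  inside

inside=yes margin=5120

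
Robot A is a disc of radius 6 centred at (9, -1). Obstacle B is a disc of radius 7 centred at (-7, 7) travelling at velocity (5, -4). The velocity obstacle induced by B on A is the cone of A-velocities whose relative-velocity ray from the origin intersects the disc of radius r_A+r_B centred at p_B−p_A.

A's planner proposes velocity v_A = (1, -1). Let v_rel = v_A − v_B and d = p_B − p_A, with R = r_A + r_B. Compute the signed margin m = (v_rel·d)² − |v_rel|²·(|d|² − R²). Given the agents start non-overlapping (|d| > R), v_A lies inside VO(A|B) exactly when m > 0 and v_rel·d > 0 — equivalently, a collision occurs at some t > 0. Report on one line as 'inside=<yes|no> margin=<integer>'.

d = (-16, 8),  |d|² = 320;  R = 6+7 = 13,  c = 320−13² = 151
v_rel = (-4, 3),  |v_rel|² = 25;  v_rel·d = (-4)·(-16) + (3)·(8) = 88
25·t² − 176·t + 151 = 0  ⇒  m = 88² − 25·151 = 3969
m = 3969 > 0,  v_rel·d = 88 > 0  ⇒  inside

inside=yes margin=3969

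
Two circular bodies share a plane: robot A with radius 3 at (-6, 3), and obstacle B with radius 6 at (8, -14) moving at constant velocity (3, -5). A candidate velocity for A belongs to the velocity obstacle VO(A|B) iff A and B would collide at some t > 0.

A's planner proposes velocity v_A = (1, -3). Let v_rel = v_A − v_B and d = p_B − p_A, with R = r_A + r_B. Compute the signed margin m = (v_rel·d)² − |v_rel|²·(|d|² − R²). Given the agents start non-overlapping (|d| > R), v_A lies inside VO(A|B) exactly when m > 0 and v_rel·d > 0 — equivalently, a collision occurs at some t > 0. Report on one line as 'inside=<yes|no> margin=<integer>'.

d = (14, -17),  |d|² = 485;  R = 3+6 = 9,  c = 485−9² = 404
v_rel = (-2, 2),  |v_rel|² = 8;  v_rel·d = (-2)·(14) + (2)·(-17) = -62
8·t² + 124·t + 404 = 0  ⇒  m = (-62)² − 8·404 = 612
m = 612 > 0,  v_rel·d = -62 < 0  ⇒  outside

inside=no margin=612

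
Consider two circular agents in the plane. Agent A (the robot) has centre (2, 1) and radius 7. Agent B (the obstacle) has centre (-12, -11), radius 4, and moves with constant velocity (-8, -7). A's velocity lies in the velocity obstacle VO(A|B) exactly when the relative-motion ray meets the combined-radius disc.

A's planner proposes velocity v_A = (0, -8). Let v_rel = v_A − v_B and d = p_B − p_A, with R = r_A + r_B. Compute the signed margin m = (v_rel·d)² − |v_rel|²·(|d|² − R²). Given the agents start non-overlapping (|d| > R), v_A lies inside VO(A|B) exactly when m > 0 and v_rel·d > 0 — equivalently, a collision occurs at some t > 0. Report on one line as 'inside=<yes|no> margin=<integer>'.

d = (-14, -12),  |d|² = 340;  R = 7+4 = 11,  c = 340−11² = 219
v_rel = (8, -1),  |v_rel|² = 65;  v_rel·d = (8)·(-14) + (-1)·(-12) = -100
65·t² + 200·t + 219 = 0  ⇒  m = (-100)² − 65·219 = -4235
m = -4235 < 0,  v_rel·d = -100 < 0  ⇒  outside

inside=no margin=-4235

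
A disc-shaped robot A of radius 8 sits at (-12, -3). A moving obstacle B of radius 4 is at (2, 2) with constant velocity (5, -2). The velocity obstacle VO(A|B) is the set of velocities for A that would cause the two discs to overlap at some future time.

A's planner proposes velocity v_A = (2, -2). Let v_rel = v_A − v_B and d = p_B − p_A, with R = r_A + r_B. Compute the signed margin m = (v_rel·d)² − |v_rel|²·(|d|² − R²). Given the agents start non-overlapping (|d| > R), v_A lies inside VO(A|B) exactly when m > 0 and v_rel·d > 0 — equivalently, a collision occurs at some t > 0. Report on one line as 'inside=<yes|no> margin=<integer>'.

d = (14, 5),  |d|² = 221;  R = 8+4 = 12,  c = 221−12² = 77
v_rel = (-3, 0),  |v_rel|² = 9;  v_rel·d = (-3)·(14) + (0)·(5) = -42
9·t² + 84·t + 77 = 0  ⇒  m = (-42)² − 9·77 = 1071
m = 1071 > 0,  v_rel·d = -42 < 0  ⇒  outside

inside=no margin=1071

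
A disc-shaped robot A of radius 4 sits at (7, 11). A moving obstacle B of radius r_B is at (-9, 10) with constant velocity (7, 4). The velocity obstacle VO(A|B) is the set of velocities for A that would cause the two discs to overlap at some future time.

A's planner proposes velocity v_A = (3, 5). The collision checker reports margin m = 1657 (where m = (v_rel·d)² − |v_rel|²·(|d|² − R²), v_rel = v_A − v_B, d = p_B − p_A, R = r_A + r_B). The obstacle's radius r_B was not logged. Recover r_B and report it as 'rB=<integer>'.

m = 1657
d = (-16, -1);  v_rel = (-4, 1),  |v_rel|² = 17
v_rel×d = (-4)·(-1) − (1)·(-16) = 20
since m = R²·17 − 20²:  R² = (400 + 1657) / 17 = 121
R = √121 = 11  ⇒  r_B = 11 − 4 = 7

rB=7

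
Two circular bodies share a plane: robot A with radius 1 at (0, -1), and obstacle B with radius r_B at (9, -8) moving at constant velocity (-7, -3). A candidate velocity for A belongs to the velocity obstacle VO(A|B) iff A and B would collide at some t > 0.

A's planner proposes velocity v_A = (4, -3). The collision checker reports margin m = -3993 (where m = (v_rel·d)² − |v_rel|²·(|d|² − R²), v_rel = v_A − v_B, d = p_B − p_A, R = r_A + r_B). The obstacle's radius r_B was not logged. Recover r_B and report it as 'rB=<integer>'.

m = -3993
d = (9, -7);  v_rel = (11, 0),  |v_rel|² = 121
v_rel×d = (11)·(-7) − (0)·(9) = -77
since m = R²·121 − (-77)²:  R² = (5929 + -3993) / 121 = 16
R = √16 = 4  ⇒  r_B = 4 − 1 = 3

rB=3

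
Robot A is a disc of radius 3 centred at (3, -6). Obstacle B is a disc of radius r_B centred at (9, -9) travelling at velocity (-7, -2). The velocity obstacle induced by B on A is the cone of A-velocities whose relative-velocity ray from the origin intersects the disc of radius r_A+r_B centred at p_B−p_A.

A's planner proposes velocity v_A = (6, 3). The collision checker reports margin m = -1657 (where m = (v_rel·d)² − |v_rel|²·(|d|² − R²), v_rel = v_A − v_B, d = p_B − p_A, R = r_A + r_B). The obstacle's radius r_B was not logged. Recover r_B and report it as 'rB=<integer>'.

m = -1657
d = (6, -3);  v_rel = (13, 5),  |v_rel|² = 194
v_rel×d = (13)·(-3) − (5)·(6) = -69
since m = R²·194 − (-69)²:  R² = (4761 + -1657) / 194 = 16
R = √16 = 4  ⇒  r_B = 4 − 3 = 1

rB=1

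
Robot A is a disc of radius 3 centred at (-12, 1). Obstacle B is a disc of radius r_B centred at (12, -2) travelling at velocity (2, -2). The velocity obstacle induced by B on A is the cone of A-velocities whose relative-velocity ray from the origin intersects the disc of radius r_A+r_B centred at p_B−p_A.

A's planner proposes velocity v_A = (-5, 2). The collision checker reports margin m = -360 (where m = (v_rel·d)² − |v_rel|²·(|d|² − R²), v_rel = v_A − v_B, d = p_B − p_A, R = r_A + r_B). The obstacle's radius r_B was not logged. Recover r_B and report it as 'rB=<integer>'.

m = -360
d = (24, -3);  v_rel = (-7, 4),  |v_rel|² = 65
v_rel×d = (-7)·(-3) − (4)·(24) = -75
since m = R²·65 − (-75)²:  R² = (5625 + -360) / 65 = 81
R = √81 = 9  ⇒  r_B = 9 − 3 = 6

rB=6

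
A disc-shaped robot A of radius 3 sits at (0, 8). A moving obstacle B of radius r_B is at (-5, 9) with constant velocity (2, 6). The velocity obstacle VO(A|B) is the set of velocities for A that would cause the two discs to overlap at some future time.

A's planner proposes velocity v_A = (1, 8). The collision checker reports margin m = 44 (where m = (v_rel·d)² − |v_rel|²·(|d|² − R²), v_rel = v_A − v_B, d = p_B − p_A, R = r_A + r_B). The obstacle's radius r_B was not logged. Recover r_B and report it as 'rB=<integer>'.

m = 44
d = (-5, 1);  v_rel = (-1, 2),  |v_rel|² = 5
v_rel×d = (-1)·(1) − (2)·(-5) = 9
since m = R²·5 − 9²:  R² = (81 + 44) / 5 = 25
R = √25 = 5  ⇒  r_B = 5 − 3 = 2

rB=2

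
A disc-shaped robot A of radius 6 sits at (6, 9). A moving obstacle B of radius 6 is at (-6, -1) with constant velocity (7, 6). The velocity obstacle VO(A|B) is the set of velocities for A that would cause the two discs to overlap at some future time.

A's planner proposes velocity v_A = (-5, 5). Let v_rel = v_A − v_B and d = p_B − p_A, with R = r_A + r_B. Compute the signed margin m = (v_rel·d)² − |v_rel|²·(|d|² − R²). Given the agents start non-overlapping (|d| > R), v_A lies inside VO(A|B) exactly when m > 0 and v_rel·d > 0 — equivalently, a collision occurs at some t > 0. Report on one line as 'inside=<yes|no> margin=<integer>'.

d = (-12, -10),  |d|² = 244;  R = 6+6 = 12,  c = 244−12² = 100
v_rel = (-12, -1),  |v_rel|² = 145;  v_rel·d = (-12)·(-12) + (-1)·(-10) = 154
145·t² − 308·t + 100 = 0  ⇒  m = 154² − 145·100 = 9216
m = 9216 > 0,  v_rel·d = 154 > 0  ⇒  inside

inside=yes margin=9216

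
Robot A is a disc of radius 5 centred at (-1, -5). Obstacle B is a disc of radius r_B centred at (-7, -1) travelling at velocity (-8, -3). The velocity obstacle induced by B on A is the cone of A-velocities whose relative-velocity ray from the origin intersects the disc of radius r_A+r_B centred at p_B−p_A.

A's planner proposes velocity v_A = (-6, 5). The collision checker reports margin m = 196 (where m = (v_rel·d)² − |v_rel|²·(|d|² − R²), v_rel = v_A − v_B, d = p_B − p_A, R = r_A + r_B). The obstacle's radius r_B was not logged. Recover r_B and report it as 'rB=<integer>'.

m = 196
d = (-6, 4);  v_rel = (2, 8),  |v_rel|² = 68
v_rel×d = (2)·(4) − (8)·(-6) = 56
since m = R²·68 − 56²:  R² = (3136 + 196) / 68 = 49
R = √49 = 7  ⇒  r_B = 7 − 5 = 2

rB=2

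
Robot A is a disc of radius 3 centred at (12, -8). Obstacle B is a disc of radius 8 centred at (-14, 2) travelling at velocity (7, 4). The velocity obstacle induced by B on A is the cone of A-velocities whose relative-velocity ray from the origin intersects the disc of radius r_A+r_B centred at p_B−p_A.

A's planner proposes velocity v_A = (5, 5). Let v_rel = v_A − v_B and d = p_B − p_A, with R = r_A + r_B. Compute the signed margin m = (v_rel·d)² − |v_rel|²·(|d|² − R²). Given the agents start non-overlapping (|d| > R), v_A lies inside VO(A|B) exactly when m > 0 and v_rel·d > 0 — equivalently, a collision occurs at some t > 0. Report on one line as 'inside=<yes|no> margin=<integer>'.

d = (-26, 10),  |d|² = 776;  R = 3+8 = 11,  c = 776−11² = 655
v_rel = (-2, 1),  |v_rel|² = 5;  v_rel·d = (-2)·(-26) + (1)·(10) = 62
5·t² − 124·t + 655 = 0  ⇒  m = 62² − 5·655 = 569
m = 569 > 0,  v_rel·d = 62 > 0  ⇒  inside

inside=yes margin=569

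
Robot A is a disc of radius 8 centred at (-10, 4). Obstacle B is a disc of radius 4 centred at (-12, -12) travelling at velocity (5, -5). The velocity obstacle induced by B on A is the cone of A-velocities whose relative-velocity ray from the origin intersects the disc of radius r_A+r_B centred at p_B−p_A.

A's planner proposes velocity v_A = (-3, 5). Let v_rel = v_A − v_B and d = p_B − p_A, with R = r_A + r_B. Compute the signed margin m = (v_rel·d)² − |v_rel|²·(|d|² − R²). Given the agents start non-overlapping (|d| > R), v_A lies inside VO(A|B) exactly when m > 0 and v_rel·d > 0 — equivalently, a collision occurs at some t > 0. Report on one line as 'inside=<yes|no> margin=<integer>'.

d = (-2, -16),  |d|² = 260;  R = 8+4 = 12,  c = 260−12² = 116
v_rel = (-8, 10),  |v_rel|² = 164;  v_rel·d = (-8)·(-2) + (10)·(-16) = -144
164·t² + 288·t + 116 = 0  ⇒  m = (-144)² − 164·116 = 1712
m = 1712 > 0,  v_rel·d = -144 < 0  ⇒  outside

inside=no margin=1712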